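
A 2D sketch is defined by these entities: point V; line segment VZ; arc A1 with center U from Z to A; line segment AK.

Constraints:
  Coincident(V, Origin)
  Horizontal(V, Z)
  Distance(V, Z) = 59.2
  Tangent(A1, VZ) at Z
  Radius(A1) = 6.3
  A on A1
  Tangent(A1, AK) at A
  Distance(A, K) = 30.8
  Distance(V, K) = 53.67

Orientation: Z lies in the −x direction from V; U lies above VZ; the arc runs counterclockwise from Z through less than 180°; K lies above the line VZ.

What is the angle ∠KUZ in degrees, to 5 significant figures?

147.73°

V is at the origin; VZ is horizontal with |VZ| = 59.2 and Z on the −x side, so Z = (-59.200, 0.0000). Tangency of A1 to VZ means the radius UZ is perpendicular to VZ, so U = Z + (0, 6.3) = (-59.200, 6.3000). Since UA ⟂ AK (tangency), |UK| = √(6.3² + 30.8²) = 31.438 regardless of where A sits on A1. So K lies on both circle(V, 53.67) and circle(U, 31.438); the above-VZ intersection is K = (-42.417, 32.883). A is the foot of the tangent from K: A = (-53.307, 4.0725).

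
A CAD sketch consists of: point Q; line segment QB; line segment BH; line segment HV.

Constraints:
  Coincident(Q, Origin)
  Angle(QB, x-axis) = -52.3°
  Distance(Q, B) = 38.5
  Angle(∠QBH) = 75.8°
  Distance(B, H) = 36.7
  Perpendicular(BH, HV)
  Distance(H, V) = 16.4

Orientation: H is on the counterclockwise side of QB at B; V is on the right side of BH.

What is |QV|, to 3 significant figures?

60.2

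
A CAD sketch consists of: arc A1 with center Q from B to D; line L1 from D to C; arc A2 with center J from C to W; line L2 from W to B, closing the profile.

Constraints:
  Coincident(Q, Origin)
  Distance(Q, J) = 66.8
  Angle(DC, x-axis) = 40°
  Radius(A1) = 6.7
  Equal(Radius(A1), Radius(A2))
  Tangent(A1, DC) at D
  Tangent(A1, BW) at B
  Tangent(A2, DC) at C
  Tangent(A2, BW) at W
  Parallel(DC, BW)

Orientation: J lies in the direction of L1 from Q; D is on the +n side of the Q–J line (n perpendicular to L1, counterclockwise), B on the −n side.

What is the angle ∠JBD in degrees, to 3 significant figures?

84.3°

The slot axis is L1's direction at 40.0°, so u = (cos 40.0°, sin 40.0°) = (0.766, 0.643) and n = (−sin 40.0°, cos 40.0°) = (-0.643, 0.766). Q is at the origin and J lies 66.8 along u from Q, so J = 66.8·u = (51.2, 42.9). Tangency of A1 to both parallel lines with radius 6.7 puts D and B at Q ± 6.7·n: D = (-4.31, 5.13), B = (4.31, -5.13). Then cos ∠JBD = BJ·BD / (|BJ||BD|), giving 84.3°.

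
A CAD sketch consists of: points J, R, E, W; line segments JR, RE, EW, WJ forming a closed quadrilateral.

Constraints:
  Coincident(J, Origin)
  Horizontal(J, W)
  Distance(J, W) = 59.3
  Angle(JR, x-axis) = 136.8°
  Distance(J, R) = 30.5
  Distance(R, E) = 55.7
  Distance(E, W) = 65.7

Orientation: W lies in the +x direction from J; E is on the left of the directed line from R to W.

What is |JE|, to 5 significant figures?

58.714

J is at the origin; JW is horizontal with |JW| = 59.3 and W in +x, so W = (59.3, 0). JR runs at 136.8° with |JR| = 30.5, so R = (-22.234, 20.879). E is determined by |RE| = 55.7 and |EW| = 65.7 together: it lies at the intersection of circle(R, 55.7) and circle(W, 65.7). With |RW| = 84.164, the foot of the radical line on RW is 34.870 from R and the perpendicular offset is √(55.7² − 34.870²) = 43.435. Taking the left-of-RW solution: E = (22.321, 54.305).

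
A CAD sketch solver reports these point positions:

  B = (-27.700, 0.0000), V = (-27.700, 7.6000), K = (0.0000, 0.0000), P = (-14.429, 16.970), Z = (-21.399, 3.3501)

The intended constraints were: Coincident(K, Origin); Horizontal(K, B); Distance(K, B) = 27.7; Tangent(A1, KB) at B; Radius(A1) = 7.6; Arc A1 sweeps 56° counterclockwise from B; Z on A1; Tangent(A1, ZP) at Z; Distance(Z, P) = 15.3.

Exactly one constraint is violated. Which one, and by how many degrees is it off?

Tangent(A1, ZP) at Z — off by 6.90°.

K = (0.00, 0.00) ✓; K.y = 0.00, B.y = 0.00 ✓; |KB| = 27.70 ✓; ∠(VB, BK) = 90.00° ✓; |VB| = 7.600 ✓; bearing(V→Z) − bearing(V→B) = 56.00° ✓; |VZ| = 7.600 ✓; ∠(VZ, ZP) = 83.10° ✗; |ZP| = 15.30 ✓.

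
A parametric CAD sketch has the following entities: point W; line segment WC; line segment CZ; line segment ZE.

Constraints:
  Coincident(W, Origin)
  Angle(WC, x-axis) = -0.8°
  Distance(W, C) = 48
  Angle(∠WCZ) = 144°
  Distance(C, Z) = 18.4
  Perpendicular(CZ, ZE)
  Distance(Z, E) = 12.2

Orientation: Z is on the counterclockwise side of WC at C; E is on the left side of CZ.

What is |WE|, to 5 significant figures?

59.431

∠WCZ = 144.0°, so CZ runs at -0.8° + (180° − 144.0°) = 35.200° from the x-axis; with |CZ| = 18.4, Z = C + 18.4·(cos 35.200°, sin 35.200°) = (63.031, 9.9362). CZ ⟂ ZE; with |ZE| = 12.2 on the left of CZ, E = Z + 12.2·(-0.57643, 0.81714) = (55.998, 19.905). Then |WE| = |E − W| = 59.431.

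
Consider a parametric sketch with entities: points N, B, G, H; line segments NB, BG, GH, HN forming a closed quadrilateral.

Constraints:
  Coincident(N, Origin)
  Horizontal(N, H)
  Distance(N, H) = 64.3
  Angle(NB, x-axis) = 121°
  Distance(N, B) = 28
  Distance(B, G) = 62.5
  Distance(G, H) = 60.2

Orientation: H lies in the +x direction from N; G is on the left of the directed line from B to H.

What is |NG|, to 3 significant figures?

67.9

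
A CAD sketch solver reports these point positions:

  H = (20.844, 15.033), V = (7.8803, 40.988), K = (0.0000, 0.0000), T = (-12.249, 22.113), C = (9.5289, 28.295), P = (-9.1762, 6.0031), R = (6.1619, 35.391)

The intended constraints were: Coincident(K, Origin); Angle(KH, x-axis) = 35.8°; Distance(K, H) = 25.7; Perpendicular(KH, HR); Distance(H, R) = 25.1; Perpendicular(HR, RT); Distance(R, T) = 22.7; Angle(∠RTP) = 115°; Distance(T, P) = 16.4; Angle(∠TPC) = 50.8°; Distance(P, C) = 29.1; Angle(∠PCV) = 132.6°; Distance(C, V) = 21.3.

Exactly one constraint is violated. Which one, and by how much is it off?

Distance(C, V) = 21.3 — off by 8.50.

K = (0.00, 0.00) ✓; KH at 35.80° ✓; |KH| = 25.70 ✓; ∠(KH, HR) = 90.00° ✓; |HR| = 25.10 ✓; ∠(HR, RT) = 90.00° ✓; |RT| = 22.70 ✓; ∠RTP = 115.0° ✓; |TP| = 16.40 ✓; ∠TPC = 50.80° ✓; |PC| = 29.10 ✓; ∠PCV = 132.6° ✓; |CV| = 12.80 ✗.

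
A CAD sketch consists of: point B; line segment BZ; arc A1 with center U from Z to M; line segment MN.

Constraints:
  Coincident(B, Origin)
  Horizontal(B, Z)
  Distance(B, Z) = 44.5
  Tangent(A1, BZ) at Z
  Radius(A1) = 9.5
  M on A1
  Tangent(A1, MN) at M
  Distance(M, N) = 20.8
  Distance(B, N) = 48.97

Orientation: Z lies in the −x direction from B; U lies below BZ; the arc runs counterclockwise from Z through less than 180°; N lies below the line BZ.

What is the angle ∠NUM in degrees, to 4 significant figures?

65.45°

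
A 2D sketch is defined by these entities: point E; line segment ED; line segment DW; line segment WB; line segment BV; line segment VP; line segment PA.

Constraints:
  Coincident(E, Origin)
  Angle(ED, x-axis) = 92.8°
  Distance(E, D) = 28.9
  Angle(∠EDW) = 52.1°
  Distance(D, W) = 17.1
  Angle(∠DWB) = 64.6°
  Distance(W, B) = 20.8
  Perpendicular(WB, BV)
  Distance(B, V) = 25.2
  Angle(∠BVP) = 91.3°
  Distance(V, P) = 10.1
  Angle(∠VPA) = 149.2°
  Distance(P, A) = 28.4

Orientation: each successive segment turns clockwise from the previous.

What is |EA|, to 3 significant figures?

40.7

∠BVP = 91.3° gives VP at 30.8° from the x-axis; with |VP| = 10.1, P = (-9.26, 35.9). ∠VPA = 149.2° gives PA at 0.00° from the x-axis; with |PA| = 28.4, A = (19.1, 35.9). Then |EA| = |A − E| = 40.7.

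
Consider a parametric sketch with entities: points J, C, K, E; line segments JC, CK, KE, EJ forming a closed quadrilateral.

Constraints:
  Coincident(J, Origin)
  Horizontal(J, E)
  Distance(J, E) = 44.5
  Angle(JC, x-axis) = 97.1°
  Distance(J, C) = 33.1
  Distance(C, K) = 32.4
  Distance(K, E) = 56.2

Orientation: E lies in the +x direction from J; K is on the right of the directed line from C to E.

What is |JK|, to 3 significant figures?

11.8

Checks: |CK| = 32.40 ✓; |KE| = 56.20 ✓.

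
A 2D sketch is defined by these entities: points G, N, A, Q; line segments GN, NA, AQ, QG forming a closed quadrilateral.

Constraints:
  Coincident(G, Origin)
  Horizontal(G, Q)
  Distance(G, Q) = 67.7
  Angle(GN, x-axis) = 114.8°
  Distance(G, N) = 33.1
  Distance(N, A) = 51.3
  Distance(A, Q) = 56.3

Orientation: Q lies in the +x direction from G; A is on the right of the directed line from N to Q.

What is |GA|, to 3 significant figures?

18.9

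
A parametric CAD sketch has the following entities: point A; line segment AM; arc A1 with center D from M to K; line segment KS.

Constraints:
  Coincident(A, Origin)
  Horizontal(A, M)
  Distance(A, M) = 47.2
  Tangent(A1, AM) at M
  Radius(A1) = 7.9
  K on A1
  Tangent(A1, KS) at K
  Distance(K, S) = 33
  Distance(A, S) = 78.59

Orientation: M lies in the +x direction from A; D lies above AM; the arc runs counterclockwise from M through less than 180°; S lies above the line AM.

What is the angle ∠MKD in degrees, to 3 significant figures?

62.2°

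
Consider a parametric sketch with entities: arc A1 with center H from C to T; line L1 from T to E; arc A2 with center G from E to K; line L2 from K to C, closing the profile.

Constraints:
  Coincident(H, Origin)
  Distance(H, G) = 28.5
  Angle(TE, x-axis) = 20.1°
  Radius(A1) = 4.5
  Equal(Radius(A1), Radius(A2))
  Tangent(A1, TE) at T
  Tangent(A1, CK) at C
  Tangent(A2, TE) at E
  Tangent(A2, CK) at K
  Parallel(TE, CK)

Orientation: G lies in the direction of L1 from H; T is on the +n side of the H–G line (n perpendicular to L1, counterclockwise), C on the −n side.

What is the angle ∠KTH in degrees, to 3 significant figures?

72.5°

The slot axis is L1's direction at 20.1°, so u = (cos 20.1°, sin 20.1°) = (0.939, 0.344) and n = (−sin 20.1°, cos 20.1°) = (-0.344, 0.939). H is at the origin and G lies 28.5 along u from H, so G = 28.5·u = (26.8, 9.79). Tangency of A1 to both parallel lines with radius 4.5 puts T and C at H ± 4.5·n: T = (-1.55, 4.23), C = (1.55, -4.23). Equal radii place E and K the same way about G: E = G + 4.5·n = (25.2, 14.0), K = G − 4.5·n = (28.3, 5.57). Then cos ∠KTH = TK·TH / (|TK||TH|), giving 72.5°.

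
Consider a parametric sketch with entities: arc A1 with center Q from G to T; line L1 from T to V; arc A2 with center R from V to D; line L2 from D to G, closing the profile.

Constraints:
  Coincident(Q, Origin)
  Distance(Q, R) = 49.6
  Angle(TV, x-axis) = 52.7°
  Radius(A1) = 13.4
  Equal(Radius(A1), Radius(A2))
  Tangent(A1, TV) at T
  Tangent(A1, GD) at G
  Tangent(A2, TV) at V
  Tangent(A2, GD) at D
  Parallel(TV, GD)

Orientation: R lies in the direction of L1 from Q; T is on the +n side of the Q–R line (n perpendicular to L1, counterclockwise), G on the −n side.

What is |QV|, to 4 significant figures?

51.38

Tangency of A1 to both parallel lines with radius 13.4 puts T and G at Q ± 13.4·n: T = (-10.66, 8.120), G = (10.66, -8.120). Equal radii place V and D the same way about R: V = R + 13.4·n = (19.40, 47.58), D = R − 13.4·n = (40.72, 31.34). Then |QV| = |V − Q| = 51.38.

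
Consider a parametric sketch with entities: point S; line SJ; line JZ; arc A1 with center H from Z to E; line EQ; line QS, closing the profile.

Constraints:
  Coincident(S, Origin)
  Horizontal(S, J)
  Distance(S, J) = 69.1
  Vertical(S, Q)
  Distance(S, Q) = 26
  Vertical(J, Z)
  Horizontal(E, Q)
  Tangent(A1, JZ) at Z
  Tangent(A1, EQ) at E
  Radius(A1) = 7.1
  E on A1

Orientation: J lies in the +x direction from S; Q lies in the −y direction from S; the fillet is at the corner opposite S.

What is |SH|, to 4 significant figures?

64.82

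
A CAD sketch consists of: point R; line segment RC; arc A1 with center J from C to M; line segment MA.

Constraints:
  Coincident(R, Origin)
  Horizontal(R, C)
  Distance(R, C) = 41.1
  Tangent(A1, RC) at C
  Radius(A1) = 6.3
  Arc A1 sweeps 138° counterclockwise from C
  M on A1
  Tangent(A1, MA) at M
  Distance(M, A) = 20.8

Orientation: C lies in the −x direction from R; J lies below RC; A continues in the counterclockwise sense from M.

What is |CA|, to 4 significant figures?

27.32

R is at the origin; RC is horizontal with |RC| = 41.1 and C on the −x side, so C = (-41.10, 0.000). A1 meets RC tangentially, so JC is at right angles to RC, so J = C + (0, -6.3) = (-41.10, -6.300). On A1, C sits at bearing 90° from J; a 138° counterclockwise sweep puts M at bearing 228°, so M = J + 6.3·(cos 228°, sin 228°) = (-45.32, -10.98). Tangency of A1 to MA means the radius JM is perpendicular to MA, so MA runs along (−sin 228°, cos 228°); with |MA| = 20.8, A = (-29.86, -24.90). Then |CA| = |A − C| = 27.32.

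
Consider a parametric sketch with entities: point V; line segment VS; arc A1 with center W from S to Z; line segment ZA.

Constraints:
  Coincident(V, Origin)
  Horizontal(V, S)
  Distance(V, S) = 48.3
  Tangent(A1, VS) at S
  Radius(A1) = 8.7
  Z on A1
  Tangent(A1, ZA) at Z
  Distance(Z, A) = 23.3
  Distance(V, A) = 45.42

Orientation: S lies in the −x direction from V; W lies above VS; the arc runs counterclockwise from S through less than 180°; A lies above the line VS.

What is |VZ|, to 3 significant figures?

40.4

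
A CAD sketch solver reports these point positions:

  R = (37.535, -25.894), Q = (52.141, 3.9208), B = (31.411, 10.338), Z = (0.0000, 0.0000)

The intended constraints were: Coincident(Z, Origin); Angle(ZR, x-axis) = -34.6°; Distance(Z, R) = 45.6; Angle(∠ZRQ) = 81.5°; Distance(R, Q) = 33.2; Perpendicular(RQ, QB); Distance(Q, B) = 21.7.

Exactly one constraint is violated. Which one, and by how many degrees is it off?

Perpendicular(RQ, QB) — off by 8.90°.

Z = (0.00, 0.00) ✓; ZR at -34.60° ✓; |ZR| = 45.60 ✓; ∠ZRQ = 81.50° ✓; |RQ| = 33.20 ✓; ∠(RQ, QB) = 98.90° ✗; |QB| = 21.70 ✓.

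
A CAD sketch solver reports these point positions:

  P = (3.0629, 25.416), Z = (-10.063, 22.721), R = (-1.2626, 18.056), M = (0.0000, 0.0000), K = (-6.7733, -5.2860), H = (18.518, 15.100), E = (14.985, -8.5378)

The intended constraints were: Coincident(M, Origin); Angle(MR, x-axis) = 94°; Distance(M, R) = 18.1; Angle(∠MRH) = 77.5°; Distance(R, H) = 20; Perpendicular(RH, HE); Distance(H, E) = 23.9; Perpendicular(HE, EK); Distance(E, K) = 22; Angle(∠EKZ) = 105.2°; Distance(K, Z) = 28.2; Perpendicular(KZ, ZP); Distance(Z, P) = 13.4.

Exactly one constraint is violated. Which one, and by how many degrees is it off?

Perpendicular(KZ, ZP) — off by 4.90°.

M = (0.00, 0.00) ✓; MR at 94.00° ✓; |MR| = 18.10 ✓; ∠MRH = 77.50° ✓; |RH| = 20.00 ✓; ∠(RH, HE) = 90.00° ✓; |HE| = 23.90 ✓; ∠(HE, EK) = 90.00° ✓; |EK| = 22.00 ✓; ∠EKZ = 105.2° ✓; |KZ| = 28.20 ✓; ∠(KZ, ZP) = 85.10° ✗; |ZP| = 13.40 ✓.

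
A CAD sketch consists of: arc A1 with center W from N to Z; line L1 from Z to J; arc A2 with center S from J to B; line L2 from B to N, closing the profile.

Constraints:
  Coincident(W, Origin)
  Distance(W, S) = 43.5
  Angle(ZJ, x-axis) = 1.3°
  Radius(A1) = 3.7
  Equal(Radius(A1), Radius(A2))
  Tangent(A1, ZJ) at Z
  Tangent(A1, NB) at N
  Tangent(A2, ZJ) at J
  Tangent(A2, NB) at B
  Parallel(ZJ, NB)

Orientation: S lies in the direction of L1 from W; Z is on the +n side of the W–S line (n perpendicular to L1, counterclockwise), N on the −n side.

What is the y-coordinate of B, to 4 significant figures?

-2.712

The slot axis is L1's direction at 1.3°, so u = (cos 1.3°, sin 1.3°) = (0.9997, 0.02269) and n = (−sin 1.3°, cos 1.3°) = (-0.02269, 0.9997). W is at the origin and S lies 43.5 along u from W, so S = 43.5·u = (43.49, 0.9869). Tangency of A1 to both parallel lines with radius 3.7 puts Z and N at W ± 3.7·n: Z = (-0.08394, 3.699), N = (0.08394, -3.699). Equal radii place J and B the same way about S: J = S + 3.7·n = (43.40, 4.686), B = S − 3.7·n = (43.57, -2.712). So B.y = -2.712.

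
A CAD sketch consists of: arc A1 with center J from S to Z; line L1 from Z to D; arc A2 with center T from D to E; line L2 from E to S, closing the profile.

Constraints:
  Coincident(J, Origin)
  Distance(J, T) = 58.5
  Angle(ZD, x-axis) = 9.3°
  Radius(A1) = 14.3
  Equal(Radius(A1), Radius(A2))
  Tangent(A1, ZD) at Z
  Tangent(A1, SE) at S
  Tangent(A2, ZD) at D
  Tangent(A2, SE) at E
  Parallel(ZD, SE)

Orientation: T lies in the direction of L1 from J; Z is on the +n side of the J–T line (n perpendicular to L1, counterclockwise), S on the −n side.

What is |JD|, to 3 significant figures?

60.2

The slot axis is L1's direction at 9.3°, so u = (cos 9.3°, sin 9.3°) = (0.987, 0.162) and n = (−sin 9.3°, cos 9.3°) = (-0.162, 0.987). J is at the origin and T lies 58.5 along u from J, so T = 58.5·u = (57.7, 9.45). Tangency of A1 to both parallel lines with radius 14.3 puts Z and S at J ± 14.3·n: Z = (-2.31, 14.1), S = (2.31, -14.1). Equal radii place D and E the same way about T: D = T + 14.3·n = (55.4, 23.6), E = T − 14.3·n = (60.0, -4.66). Then |JD| = |D − J| = 60.2.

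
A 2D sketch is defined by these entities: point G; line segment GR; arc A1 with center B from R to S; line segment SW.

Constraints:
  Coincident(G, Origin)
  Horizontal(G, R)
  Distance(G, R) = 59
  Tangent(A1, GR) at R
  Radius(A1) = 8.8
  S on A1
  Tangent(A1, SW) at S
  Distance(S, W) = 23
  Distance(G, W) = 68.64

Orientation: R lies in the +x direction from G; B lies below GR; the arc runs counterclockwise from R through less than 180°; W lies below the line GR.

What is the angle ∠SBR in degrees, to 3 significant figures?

113°

G is at the origin; G and R share the same y with |GR| = 59.0 and R on the +x side, so R = (59.0, 0.00). Tangency of A1 to GR means the radius BR is perpendicular to GR, so B = R + (0, -8.8) = (59.0, -8.80). Since BS ⟂ SW (tangency), |BW| = √(8.8² + 23.0²) = 24.6 regardless of where S sits on A1. So W lies on both circle(G, 68.64) and circle(B, 24.6); the below-GR intersection is W = (60.0, -33.4). S is the foot of the tangent from W: S = (50.9, -12.3).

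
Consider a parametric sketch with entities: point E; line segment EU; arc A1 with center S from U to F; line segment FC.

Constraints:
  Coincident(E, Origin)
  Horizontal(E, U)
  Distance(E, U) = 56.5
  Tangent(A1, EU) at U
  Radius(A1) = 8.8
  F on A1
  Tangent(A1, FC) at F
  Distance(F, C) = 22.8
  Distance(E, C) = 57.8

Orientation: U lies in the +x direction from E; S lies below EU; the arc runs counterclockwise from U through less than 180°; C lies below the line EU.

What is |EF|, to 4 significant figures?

48.55

Checks: E = (0.00, 0.00) ✓; |SF| = 8.800 ✓; ∠(SF, FC) = 90.00° ✓; |FC| = 22.80 ✓; |EC| = 57.80 ✓.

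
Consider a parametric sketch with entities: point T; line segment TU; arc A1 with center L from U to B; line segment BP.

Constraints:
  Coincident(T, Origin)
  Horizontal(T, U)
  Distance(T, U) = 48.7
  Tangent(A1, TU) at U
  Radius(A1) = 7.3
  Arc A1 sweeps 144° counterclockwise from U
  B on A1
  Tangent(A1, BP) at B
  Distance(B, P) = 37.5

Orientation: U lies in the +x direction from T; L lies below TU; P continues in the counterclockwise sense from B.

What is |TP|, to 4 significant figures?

82.64

On A1, U sits at bearing 90° from L; a 144° counterclockwise sweep puts B at bearing 234°, so B = L + 7.3·(cos 234°, sin 234°) = (44.41, -13.21). The tangent condition forces LB to be normal to BP, so BP runs along (−sin 234°, cos 234°); with |BP| = 37.5, P = (74.75, -35.25). Then |TP| = |P − T| = 82.64.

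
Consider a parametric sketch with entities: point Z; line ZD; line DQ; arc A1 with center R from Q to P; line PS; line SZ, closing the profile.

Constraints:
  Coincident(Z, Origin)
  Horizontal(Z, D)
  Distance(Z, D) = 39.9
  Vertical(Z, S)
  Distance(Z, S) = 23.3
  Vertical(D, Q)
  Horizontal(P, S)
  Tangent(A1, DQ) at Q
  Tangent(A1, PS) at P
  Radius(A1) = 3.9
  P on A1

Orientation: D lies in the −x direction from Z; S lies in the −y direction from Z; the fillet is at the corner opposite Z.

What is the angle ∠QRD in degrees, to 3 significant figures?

78.6°

Z is at the origin; Z and D share the same y with |ZD| = 39.9 and D on the −x side, so D = (-39.9, 0.00). Z and S share the same x with |ZS| = 23.3 and S on the −y side, so S = (0.00, -23.3). The virtual corner opposite Z is at (-39.9, -23.3). The tangent condition forces RQ to be normal to DQ and tangency of A1 to PS means the radius RP is perpendicular to PS, with radius 3.9, so the center R sits 3.9 in from both sides at R = (-36.0, -19.4). That places the tangent points at Q = (-39.9, -19.4) on DQ and P = (-36.0, -23.3) on PS. Then cos ∠QRD = RQ·RD / (|RQ||RD|), giving 78.6°.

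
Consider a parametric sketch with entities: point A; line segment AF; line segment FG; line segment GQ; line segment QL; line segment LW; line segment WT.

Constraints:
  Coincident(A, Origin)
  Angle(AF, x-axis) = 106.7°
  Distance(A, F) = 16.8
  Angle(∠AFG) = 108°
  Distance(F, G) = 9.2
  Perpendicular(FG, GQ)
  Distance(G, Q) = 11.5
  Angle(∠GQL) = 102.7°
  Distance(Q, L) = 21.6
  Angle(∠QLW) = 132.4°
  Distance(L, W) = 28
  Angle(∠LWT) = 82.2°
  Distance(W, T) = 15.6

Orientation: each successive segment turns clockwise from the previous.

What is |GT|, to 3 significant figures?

35.3

A is at the origin; AF runs at 106.7° with length 16.8, so F = (-4.83, 16.1). ∠AFG = 108.0° gives FG at 34.7° from the x-axis; with |FG| = 9.2, G = (2.74, 21.3). FG is perpendicular to GQ, so GQ runs at -55.3°; with |GQ| = 11.5, Q = (9.28, 11.9). ∠GQL = 102.7° gives QL at -133° from the x-axis; with |QL| = 21.6, L = (-5.34, -4.03). ∠QLW = 132.4° gives LW at 180° from the x-axis; with |LW| = 28.0, W = (-33.3, -3.93). ∠LWT = 82.2° gives WT at 82.0° from the x-axis; with |WT| = 15.6, T = (-31.2, 11.5). Then |GT| = |T − G| = 35.3.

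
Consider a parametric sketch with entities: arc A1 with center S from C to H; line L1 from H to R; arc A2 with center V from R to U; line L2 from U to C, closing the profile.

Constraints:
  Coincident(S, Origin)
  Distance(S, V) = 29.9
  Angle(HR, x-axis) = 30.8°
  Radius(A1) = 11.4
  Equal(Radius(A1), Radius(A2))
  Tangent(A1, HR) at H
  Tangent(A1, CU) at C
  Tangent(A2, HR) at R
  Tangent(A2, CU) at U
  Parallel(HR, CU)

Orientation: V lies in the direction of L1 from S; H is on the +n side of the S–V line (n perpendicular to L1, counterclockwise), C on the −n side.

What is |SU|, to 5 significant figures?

32.000

The slot axis is L1's direction at 30.8°, so u = (cos 30.8°, sin 30.8°) = (0.85896, 0.51204) and n = (−sin 30.8°, cos 30.8°) = (-0.51204, 0.85896). S is at the origin and V lies 29.9 along u from S, so V = 29.9·u = (25.683, 15.310). Tangency of A1 to both parallel lines with radius 11.4 puts H and C at S ± 11.4·n: H = (-5.8373, 9.7921), C = (5.8373, -9.7921). Equal radii place R and U the same way about V: R = V + 11.4·n = (19.846, 25.102), U = V − 11.4·n = (31.520, 5.5179). Then |SU| = |U − S| = 32.000.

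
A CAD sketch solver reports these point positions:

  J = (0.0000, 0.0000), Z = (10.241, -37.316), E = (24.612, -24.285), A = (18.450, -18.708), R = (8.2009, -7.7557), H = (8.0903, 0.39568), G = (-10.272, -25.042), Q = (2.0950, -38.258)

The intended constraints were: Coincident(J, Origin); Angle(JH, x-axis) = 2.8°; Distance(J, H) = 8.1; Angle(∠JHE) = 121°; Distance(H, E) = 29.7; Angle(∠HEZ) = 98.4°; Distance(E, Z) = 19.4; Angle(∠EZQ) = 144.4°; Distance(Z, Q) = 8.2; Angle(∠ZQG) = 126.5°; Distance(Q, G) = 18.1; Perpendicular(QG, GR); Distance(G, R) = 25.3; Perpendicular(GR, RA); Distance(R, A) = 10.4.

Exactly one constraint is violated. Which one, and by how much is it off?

Distance(R, A) = 10.4 — off by 4.60.

J = (0.00, 0.00) ✓; JH at 2.800° ✓; |JH| = 8.100 ✓; ∠JHE = 121.0° ✓; |HE| = 29.70 ✓; ∠HEZ = 98.40° ✓; |EZ| = 19.40 ✓; ∠EZQ = 144.4° ✓; |ZQ| = 8.200 ✓; ∠ZQG = 126.5° ✓; |QG| = 18.10 ✓; ∠(QG, GR) = 90.00° ✓; |GR| = 25.30 ✓; ∠(GR, RA) = 90.00° ✓; |RA| = 15.00 ✗.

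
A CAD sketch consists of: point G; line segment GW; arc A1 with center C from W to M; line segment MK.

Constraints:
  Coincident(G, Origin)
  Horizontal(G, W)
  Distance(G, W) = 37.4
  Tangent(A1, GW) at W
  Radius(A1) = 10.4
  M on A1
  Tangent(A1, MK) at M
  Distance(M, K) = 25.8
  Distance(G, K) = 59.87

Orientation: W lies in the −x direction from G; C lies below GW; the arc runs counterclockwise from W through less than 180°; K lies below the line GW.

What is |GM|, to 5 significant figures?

48.932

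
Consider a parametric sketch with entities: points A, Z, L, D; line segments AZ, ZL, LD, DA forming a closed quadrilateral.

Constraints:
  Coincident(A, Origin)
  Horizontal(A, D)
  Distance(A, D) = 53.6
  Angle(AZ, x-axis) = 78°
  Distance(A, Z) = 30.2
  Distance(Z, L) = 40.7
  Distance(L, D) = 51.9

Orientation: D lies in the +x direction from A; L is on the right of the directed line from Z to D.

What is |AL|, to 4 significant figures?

11.39

Checks: |ZL| = 40.70 ✓; |LD| = 51.90 ✓.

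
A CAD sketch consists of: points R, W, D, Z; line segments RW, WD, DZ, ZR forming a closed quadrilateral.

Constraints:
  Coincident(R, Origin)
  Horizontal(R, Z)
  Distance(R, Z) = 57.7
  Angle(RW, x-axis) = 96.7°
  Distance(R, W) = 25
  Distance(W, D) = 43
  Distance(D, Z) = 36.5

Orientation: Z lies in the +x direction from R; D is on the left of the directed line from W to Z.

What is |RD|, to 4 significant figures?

50.65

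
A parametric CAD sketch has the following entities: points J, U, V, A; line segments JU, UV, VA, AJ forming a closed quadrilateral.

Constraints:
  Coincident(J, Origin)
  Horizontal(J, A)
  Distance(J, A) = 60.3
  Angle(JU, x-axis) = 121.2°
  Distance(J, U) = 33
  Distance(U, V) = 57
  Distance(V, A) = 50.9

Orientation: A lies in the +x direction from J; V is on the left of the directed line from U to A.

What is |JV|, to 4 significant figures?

58.72

Checks: |UV| = 57.00 ✓; |VA| = 50.90 ✓.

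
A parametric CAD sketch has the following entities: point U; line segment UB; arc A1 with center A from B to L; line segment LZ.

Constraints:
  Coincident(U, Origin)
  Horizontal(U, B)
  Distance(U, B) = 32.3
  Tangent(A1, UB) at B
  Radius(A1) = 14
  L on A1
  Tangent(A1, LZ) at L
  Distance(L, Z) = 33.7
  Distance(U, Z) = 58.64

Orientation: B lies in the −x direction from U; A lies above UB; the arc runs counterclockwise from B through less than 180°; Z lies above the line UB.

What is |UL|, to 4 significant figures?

26.57

U is at the origin; UB is horizontal with |UB| = 32.3 and B on the −x side, so B = (-32.30, 0.000). The tangent condition forces AB to be normal to UB, so A = B + (0, 14) = (-32.30, 14.00). Since AL ⟂ LZ (tangency), |AZ| = √(14.0² + 33.7²) = 36.49 regardless of where L sits on A1. So Z lies on both circle(U, 58.64) and circle(A, 36.49); the above-UB intersection is Z = (-29.95, 50.42). L is the foot of the tangent from Z: L = (-19.05, 18.53).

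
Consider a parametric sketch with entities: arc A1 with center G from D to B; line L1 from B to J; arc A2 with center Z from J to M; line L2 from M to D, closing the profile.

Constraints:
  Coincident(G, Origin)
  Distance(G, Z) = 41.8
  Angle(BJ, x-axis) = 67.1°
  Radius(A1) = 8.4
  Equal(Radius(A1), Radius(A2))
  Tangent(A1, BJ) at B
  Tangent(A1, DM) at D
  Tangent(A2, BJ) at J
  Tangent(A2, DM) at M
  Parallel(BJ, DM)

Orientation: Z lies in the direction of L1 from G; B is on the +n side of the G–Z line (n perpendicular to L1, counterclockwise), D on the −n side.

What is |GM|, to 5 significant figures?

42.636

The slot axis is L1's direction at 67.1°, so u = (cos 67.1°, sin 67.1°) = (0.38912, 0.92119) and n = (−sin 67.1°, cos 67.1°) = (-0.92119, 0.38912). G is at the origin and Z lies 41.8 along u from G, so Z = 41.8·u = (16.265, 38.506). Tangency of A1 to both parallel lines with radius 8.4 puts B and D at G ± 8.4·n: B = (-7.7380, 3.2686), D = (7.7380, -3.2686). Equal radii place J and M the same way about Z: J = Z + 8.4·n = (8.5274, 41.774), M = Z − 8.4·n = (24.003, 35.237). Then |GM| = |M − G| = 42.636.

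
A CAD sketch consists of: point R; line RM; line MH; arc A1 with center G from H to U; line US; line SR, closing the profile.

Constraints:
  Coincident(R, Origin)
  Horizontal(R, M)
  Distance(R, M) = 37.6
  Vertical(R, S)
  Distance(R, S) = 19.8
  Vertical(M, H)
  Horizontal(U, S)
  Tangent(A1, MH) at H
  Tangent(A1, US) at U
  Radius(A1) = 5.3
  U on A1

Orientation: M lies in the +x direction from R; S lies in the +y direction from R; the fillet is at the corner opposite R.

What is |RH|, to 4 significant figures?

40.30

The virtual corner opposite R is at (37.60, 19.80). Tangency of A1 to MH means the radius GH is perpendicular to MH and since A1 is tangent to US there, GU ⟂ US, with radius 5.3, so the center G sits 5.3 in from both sides at G = (32.30, 14.50). That places the tangent points at H = (37.60, 14.50) on MH and U = (32.30, 19.80) on US. Then |RH| = |H − R| = 40.30.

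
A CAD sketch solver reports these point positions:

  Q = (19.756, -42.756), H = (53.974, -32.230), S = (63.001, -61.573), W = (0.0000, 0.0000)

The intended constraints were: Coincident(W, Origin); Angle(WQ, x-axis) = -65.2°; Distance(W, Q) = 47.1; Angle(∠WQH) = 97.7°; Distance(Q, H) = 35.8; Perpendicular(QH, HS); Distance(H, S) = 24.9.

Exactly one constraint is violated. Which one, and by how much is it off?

Distance(H, S) = 24.9 — off by 5.80.

W = (0.00, 0.00) ✓; WQ at -65.20° ✓; |WQ| = 47.10 ✓; ∠WQH = 97.70° ✓; |QH| = 35.80 ✓; ∠(QH, HS) = 90.00° ✓; |HS| = 30.70 ✗.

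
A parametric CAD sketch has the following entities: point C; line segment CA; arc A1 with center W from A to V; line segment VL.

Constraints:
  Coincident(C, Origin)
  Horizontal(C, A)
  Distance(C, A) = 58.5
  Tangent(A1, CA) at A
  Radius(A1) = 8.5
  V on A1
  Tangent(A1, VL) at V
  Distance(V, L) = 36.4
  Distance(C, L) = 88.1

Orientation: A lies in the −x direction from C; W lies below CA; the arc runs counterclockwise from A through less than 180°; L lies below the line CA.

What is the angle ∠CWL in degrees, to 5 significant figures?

130.50°

Checks: |WV| = 8.500 ✓; ∠(WV, VL) = 90.00° ✓; |VL| = 36.40 ✓; |CL| = 88.10 ✓.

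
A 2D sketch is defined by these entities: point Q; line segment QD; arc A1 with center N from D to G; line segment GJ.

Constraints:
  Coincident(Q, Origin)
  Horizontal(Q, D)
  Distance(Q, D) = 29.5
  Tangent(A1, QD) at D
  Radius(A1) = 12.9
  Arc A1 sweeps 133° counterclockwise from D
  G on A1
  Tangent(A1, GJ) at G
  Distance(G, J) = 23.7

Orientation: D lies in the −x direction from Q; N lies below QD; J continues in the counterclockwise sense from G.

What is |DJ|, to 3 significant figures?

39.6

Q is at the origin; QD is horizontal with |QD| = 29.5 and D on the −x side, so D = (-29.5, 0.00). Tangency of A1 to QD means the radius ND is perpendicular to QD, so N = D + (0, -12.9) = (-29.5, -12.9). On A1, D sits at bearing 90° from N; a 133° counterclockwise sweep puts G at bearing 223°, so G = N + 12.9·(cos 223°, sin 223°) = (-38.9, -21.7). A1 meets GJ tangentially, so NG is at right angles to GJ, so GJ runs along (−sin 223°, cos 223°); with |GJ| = 23.7, J = (-22.8, -39.0). Then |DJ| = |J − D| = 39.6.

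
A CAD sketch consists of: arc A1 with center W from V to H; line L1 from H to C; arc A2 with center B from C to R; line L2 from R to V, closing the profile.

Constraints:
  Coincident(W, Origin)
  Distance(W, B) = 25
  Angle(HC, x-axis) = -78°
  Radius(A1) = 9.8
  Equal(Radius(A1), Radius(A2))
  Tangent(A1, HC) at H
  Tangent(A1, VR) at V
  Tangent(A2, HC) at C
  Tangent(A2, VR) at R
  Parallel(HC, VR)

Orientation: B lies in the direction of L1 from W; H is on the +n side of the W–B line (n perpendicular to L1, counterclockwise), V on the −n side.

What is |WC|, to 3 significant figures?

26.9

The slot axis is L1's direction at -78.0°, so u = (cos -78.0°, sin -78.0°) = (0.208, -0.978) and n = (−sin -78.0°, cos -78.0°) = (0.978, 0.208). W is at the origin and B lies 25.0 along u from W, so B = 25.0·u = (5.20, -24.5). Tangency of A1 to both parallel lines with radius 9.8 puts H and V at W ± 9.8·n: H = (9.59, 2.04), V = (-9.59, -2.04). Equal radii place C and R the same way about B: C = B + 9.8·n = (14.8, -22.4), R = B − 9.8·n = (-4.39, -26.5). Then |WC| = |C − W| = 26.9.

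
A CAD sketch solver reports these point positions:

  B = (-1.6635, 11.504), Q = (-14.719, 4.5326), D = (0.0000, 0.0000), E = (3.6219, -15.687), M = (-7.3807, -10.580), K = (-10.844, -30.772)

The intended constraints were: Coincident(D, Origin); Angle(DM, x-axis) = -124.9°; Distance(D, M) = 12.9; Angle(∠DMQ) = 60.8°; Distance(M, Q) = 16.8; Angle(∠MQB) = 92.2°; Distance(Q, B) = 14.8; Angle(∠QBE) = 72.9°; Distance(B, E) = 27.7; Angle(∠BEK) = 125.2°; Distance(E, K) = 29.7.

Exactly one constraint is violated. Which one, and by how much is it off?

Distance(E, K) = 29.7 — off by 8.80.

D = (0.00, 0.00) ✓; DM at -124.9° ✓; |DM| = 12.90 ✓; ∠DMQ = 60.80° ✓; |MQ| = 16.80 ✓; ∠MQB = 92.20° ✓; |QB| = 14.80 ✓; ∠QBE = 72.90° ✓; |BE| = 27.70 ✓; ∠BEK = 125.2° ✓; |EK| = 20.90 ✗.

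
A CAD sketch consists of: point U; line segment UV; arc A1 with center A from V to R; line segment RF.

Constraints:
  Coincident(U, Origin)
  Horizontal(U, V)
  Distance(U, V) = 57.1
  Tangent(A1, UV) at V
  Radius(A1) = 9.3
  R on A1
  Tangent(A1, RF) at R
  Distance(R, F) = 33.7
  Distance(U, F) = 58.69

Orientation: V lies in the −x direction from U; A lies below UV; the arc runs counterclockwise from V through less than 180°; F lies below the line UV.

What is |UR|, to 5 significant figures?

65.956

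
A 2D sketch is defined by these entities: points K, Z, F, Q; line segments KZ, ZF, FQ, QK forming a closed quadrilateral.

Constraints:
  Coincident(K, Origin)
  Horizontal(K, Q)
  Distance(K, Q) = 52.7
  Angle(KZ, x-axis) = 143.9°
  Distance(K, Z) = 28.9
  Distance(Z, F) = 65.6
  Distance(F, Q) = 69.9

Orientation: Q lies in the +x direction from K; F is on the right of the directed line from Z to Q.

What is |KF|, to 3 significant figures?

44.7

Checks: |ZF| = 65.60 ✓; |FQ| = 69.90 ✓.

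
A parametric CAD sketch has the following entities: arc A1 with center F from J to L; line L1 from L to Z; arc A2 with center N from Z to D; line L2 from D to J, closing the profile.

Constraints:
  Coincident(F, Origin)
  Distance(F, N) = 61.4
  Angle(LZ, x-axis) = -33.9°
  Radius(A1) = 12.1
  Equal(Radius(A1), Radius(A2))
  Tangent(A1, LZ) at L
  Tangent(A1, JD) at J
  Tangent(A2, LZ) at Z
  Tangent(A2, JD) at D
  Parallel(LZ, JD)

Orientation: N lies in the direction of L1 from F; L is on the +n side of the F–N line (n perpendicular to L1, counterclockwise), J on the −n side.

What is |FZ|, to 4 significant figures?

62.58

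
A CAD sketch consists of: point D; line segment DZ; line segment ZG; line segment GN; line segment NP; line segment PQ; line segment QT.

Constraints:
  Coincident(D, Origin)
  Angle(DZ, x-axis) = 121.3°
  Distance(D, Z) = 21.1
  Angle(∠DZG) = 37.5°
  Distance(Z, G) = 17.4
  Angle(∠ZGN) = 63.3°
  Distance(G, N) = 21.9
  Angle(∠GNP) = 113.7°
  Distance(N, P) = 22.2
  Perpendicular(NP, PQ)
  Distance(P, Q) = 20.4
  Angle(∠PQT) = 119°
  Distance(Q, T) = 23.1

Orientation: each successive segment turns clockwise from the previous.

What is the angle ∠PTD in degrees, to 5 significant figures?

56.486°

NP is perpendicular to PQ, so PQ runs at 65.800°; with |PQ| = 20.4, Q = (-22.875, 24.762). ∠PQT = 119.0° gives QT at 4.8000° from the x-axis; with |QT| = 23.1, T = (0.14366, 26.695). Then cos ∠PTD = TP·TD / (|TP||TD|), giving 56.486°.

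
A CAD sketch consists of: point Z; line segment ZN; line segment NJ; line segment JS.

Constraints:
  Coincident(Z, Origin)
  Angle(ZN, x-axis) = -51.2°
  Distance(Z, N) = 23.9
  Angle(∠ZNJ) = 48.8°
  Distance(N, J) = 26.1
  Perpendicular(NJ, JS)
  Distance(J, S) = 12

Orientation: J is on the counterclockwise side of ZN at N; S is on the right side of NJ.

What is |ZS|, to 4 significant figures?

31.72

Z is at the origin; ZN runs at -51.2° with length 23.9, so N = 23.9·(cos -51.2°, sin -51.2°) = (14.98, -18.63). ∠ZNJ = 48.8°, so NJ runs at -51.2° + (180° − 48.8°) = 80.00° from the x-axis; with |NJ| = 26.1, J = N + 26.1·(cos 80.00°, sin 80.00°) = (19.51, 7.077). The perpendicularity gives JS at right angles to NJ; with |JS| = 12.0 on the right of NJ, S = J + 12.0·(0.9848, -0.1736) = (31.33, 4.994). Then |ZS| = |S − Z| = 31.72.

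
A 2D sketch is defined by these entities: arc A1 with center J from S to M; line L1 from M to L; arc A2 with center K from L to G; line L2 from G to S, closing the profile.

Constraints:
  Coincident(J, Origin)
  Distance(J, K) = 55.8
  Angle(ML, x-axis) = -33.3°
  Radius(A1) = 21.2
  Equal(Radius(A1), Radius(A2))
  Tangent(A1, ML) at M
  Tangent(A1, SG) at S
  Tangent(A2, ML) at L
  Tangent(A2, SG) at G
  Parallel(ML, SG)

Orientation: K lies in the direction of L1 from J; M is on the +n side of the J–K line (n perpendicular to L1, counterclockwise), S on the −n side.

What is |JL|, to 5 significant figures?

59.692

Tangency of A1 to both parallel lines with radius 21.2 puts M and S at J ± 21.2·n: M = (11.639, 17.719), S = (-11.639, -17.719). Equal radii place L and G the same way about K: L = K + 21.2·n = (58.277, -12.916), G = K − 21.2·n = (34.999, -48.355). Then |JL| = |L − J| = 59.692.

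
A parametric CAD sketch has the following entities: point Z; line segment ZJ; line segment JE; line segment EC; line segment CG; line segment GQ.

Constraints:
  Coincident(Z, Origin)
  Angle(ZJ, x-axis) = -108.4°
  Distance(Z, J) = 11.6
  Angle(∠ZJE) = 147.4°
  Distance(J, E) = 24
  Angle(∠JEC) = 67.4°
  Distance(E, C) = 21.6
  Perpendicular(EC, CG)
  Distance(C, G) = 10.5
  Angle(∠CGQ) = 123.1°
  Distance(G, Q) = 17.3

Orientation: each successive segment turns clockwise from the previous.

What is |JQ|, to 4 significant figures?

3.059

Z is at the origin; ZJ runs at -108.4° with length 11.6, so J = (-3.662, -11.01). ∠ZJE = 147.4° gives JE at -141.0° from the x-axis; with |JE| = 24.0, E = (-22.31, -26.11). ∠JEC = 67.4° gives EC at 106.4° from the x-axis; with |EC| = 21.6, C = (-28.41, -5.389). The perpendicularity gives CG at right angles to EC, so CG runs at 16.40°; with |CG| = 10.5, G = (-18.34, -2.425). ∠CGQ = 123.1° gives GQ at -40.50° from the x-axis; with |GQ| = 17.3, Q = (-5.184, -13.66). Then |JQ| = |Q − J| = 3.059.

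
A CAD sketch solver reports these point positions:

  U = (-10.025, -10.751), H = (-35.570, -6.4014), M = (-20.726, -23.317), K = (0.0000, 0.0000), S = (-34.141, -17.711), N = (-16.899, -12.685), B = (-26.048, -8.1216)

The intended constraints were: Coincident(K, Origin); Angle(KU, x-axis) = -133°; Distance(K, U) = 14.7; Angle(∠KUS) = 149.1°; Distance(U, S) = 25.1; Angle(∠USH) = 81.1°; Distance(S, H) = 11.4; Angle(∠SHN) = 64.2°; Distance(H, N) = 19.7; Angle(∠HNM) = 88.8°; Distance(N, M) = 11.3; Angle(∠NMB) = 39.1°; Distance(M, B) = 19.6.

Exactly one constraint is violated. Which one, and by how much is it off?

Distance(M, B) = 19.6 — off by 3.50.

K = (0.00, 0.00) ✓; KU at -133.0° ✓; |KU| = 14.70 ✓; ∠KUS = 149.1° ✓; |US| = 25.10 ✓; ∠USH = 81.10° ✓; |SH| = 11.40 ✓; ∠SHN = 64.20° ✓; |HN| = 19.70 ✓; ∠HNM = 88.80° ✓; |NM| = 11.30 ✓; ∠NMB = 39.10° ✓; |MB| = 16.10 ✗.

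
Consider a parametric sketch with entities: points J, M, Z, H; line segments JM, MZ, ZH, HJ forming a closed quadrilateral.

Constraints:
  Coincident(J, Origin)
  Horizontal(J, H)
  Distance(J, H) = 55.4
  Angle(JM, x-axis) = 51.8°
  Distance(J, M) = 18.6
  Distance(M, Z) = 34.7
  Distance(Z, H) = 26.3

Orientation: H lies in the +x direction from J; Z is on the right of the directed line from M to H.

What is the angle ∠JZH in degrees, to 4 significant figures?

128.6°

Checks: |MZ| = 34.70 ✓; |ZH| = 26.30 ✓.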